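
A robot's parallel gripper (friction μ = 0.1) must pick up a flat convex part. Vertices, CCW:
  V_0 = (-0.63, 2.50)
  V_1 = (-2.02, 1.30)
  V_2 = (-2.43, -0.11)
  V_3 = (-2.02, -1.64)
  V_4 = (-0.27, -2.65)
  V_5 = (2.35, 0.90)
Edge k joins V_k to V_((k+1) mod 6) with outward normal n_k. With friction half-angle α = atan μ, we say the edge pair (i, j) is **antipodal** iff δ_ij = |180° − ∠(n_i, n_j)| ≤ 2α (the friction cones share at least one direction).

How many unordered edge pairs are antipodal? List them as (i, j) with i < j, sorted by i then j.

count = 1; pairs: (3,5)

α = atan 0.1 = 5.71°;  2α = 11.42°
n_0 = (-0.6535, +0.7569)
n_1 = (-0.9602, +0.2792)
n_2 = (-0.9659, -0.2588)
n_3 = (-0.4999, -0.8661)
n_4 = (+0.8046, -0.5938)
n_5 = (+0.4730, +0.8810)
  (0,1): δ = 147.02°  ·
  (0,2): δ = 115.80°  ·
  (0,3): δ = 70.80°  ·
  (0,4): δ = 12.77°  ·
  (0,5): δ = 110.96°  ·
  (1,2): δ = 148.79°  ·
  (1,3): δ = 103.78°  ·
  (1,4): δ = 20.21°  ·
  (1,5): δ = 77.98°  ·
  (2,3): δ = 134.99°  ·
  (2,4): δ = 51.43°  ·
  (2,5): δ = 46.77°  ·
  (3,4): δ = 96.44°  ·
  (3,5): δ = 1.76°  ✓
  (4,5): δ = 81.80°  ·
antipodal pairs: 1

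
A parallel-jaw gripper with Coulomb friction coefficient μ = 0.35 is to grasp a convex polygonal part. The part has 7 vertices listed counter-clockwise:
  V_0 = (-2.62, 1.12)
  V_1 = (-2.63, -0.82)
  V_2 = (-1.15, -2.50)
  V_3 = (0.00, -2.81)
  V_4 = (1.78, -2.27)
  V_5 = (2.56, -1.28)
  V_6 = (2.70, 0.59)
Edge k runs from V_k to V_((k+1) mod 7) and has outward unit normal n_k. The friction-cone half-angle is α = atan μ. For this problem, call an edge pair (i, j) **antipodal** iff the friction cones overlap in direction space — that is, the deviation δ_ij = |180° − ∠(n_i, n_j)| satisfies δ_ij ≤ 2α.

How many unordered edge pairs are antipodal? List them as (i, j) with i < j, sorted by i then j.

α = atan 0.35 = 19.29°;  2α = 38.58°
n_0 = (-1.0000, +0.0052)
n_1 = (-0.7504, -0.6610)
n_2 = (-0.2603, -0.9655)
n_3 = (+0.2903, -0.9569)
n_4 = (+0.7855, -0.6189)
n_5 = (+0.9972, -0.0747)
n_6 = (+0.0991, +0.9951)
  (0,1): δ = 138.33°  ·
  (0,2): δ = 104.79°  ·
  (0,3): δ = 72.83°  ·
  (0,4): δ = 37.94°  ✓
  (0,5): δ = 3.99°  ✓
  (0,6): δ = 84.61°  ·
  (1,2): δ = 146.46°  ·
  (1,3): δ = 114.50°  ·
  (1,4): δ = 79.61°  ·
  (1,5): δ = 45.66°  ·
  (1,6): δ = 42.93°  ·
  (2,3): δ = 148.04°  ·
  (2,4): δ = 113.15°  ·
  (2,5): δ = 79.20°  ·
  (2,6): δ = 9.40°  ✓
  (3,4): δ = 145.11°  ·
  (3,5): δ = 111.16°  ·
  (3,6): δ = 22.57°  ✓
  (4,5): δ = 146.05°  ·
  (4,6): δ = 57.46°  ·
  (5,6): δ = 91.41°  ·
antipodal pairs: 4

count = 4; pairs: (0,4), (0,5), (2,6), (3,6)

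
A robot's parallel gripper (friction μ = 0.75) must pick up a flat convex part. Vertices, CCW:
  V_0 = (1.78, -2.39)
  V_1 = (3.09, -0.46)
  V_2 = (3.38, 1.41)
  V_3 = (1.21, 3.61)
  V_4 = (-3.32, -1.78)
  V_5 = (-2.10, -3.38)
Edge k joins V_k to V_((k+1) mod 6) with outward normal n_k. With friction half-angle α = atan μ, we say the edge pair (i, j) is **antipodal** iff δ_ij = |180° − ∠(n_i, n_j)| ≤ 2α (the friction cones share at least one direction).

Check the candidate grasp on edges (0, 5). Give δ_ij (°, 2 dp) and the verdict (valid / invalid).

δ = 138.48°, invalid

α = atan 0.75 = 36.87°;  2α = 73.74°
edge 0: e_0 = (+1.31, +1.93);  n_0 = (+0.8274, -0.5616)
edge 5: e_5 = (+3.88, +0.99);  n_5 = (+0.2472, -0.9690)
∠(n_0, n_5) = 41.52°
δ = |180° − 41.52°| = 138.48°
138.48° > 2α = 73.74°  →  invalid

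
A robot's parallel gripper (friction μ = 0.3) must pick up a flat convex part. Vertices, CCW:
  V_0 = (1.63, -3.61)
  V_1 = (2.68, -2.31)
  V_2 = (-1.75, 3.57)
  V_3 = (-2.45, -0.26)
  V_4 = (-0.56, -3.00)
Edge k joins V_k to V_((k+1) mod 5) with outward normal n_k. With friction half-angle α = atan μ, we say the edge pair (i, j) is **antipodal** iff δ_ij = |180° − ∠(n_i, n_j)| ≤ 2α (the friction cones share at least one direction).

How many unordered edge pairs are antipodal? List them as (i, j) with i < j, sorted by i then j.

count = 2; pairs: (0,2), (1,3)

α = atan 0.3 = 16.70°;  2α = 33.40°
n_0 = (+0.7779, -0.6283)
n_1 = (+0.7987, +0.6017)
n_2 = (-0.9837, +0.1798)
n_3 = (-0.8232, -0.5678)
n_4 = (-0.2683, -0.9633)
  (0,1): δ = 104.08°  ·
  (0,2): δ = 28.57°  ✓
  (0,3): δ = 73.52°  ·
  (0,4): δ = 113.36°  ·
  (1,2): δ = 47.35°  ·
  (1,3): δ = 2.40°  ✓
  (1,4): δ = 37.44°  ·
  (2,3): δ = 135.05°  ·
  (2,4): δ = 95.21°  ·
  (3,4): δ = 140.16°  ·
antipodal pairs: 2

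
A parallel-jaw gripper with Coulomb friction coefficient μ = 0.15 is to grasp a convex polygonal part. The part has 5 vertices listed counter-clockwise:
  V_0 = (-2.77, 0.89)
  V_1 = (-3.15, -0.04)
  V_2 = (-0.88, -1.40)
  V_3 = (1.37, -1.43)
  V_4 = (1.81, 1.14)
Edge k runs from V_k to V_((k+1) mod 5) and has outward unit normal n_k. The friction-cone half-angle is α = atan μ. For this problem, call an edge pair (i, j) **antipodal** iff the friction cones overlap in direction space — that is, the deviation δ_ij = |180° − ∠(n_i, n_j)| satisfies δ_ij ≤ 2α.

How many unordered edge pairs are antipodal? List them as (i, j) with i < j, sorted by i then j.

α = atan 0.15 = 8.53°;  2α = 17.06°
n_0 = (-0.9257, +0.3782)
n_1 = (-0.5139, -0.8578)
n_2 = (-0.0133, -0.9999)
n_3 = (+0.9857, -0.1688)
n_4 = (-0.0545, +0.9985)
  (0,1): δ = 98.70°  ·
  (0,2): δ = 68.54°  ·
  (0,3): δ = 12.51°  ✓
  (0,4): δ = 115.35°  ·
  (1,2): δ = 149.84°  ·
  (1,3): δ = 68.79°  ·
  (1,4): δ = 34.05°  ·
  (2,3): δ = 98.95°  ·
  (2,4): δ = 3.89°  ✓
  (3,4): δ = 77.16°  ·
antipodal pairs: 2

count = 2; pairs: (0,3), (2,4)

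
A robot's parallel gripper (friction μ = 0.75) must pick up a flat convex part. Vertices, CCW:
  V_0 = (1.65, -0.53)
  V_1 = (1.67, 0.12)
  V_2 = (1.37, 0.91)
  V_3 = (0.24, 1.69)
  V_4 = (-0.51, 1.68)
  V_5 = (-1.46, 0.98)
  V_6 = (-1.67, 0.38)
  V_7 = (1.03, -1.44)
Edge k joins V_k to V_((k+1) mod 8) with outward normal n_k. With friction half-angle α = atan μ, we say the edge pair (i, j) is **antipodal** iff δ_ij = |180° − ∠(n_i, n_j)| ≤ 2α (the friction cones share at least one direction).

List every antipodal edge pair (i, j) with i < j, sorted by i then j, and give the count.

α = atan 0.75 = 36.87°;  2α = 73.74°
n_0 = (+0.9995, -0.0308)
n_1 = (+0.9349, +0.3550)
n_2 = (+0.5681, +0.8230)
n_3 = (-0.0133, +0.9999)
n_4 = (-0.5932, +0.8051)
n_5 = (-0.9439, +0.3304)
n_6 = (-0.5589, -0.8292)
n_7 = (+0.8264, -0.5631)
  (0,1): δ = 157.44°  ·
  (0,2): δ = 122.85°  ·
  (0,3): δ = 87.47°  ·
  (0,4): δ = 51.85°  ✓
  (0,5): δ = 17.53°  ✓
  (0,6): δ = 57.78°  ✓
  (0,7): δ = 147.50°  ·
  (1,2): δ = 145.41°  ·
  (1,3): δ = 110.03°  ·
  (1,4): δ = 74.41°  ·
  (1,5): δ = 40.08°  ✓
  (1,6): δ = 35.22°  ✓
  (1,7): δ = 124.94°  ·
  (2,3): δ = 144.62°  ·
  (2,4): δ = 109.00°  ·
  (2,5): δ = 74.67°  ·
  (2,6): δ = 0.63°  ✓
  (2,7): δ = 90.35°  ·
  (3,4): δ = 144.38°  ·
  (3,5): δ = 110.05°  ·
  (3,6): δ = 34.75°  ✓
  (3,7): δ = 54.97°  ✓
  (4,5): δ = 145.67°  ·
  (4,6): δ = 70.37°  ✓
  (4,7): δ = 19.35°  ✓
  (5,6): δ = 104.69°  ·
  (5,7): δ = 14.98°  ✓
  (6,7): δ = 90.28°  ·
antipodal pairs: 11

count = 11; pairs: (0,4), (0,5), (0,6), (1,5), (1,6), (2,6), (3,6), (3,7), (4,6), (4,7), (5,7)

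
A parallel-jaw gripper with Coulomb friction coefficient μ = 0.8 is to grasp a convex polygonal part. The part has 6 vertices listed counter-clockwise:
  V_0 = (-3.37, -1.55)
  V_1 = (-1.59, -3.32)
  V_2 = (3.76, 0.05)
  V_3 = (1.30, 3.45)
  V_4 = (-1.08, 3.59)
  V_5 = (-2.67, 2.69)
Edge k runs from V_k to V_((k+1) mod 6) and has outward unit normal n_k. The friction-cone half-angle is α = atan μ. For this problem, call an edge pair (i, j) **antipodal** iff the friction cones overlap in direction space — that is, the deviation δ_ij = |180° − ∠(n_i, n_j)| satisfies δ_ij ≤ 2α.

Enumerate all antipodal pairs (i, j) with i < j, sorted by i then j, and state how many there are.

count = 7; pairs: (0,2), (0,3), (0,4), (1,3), (1,4), (1,5), (2,5)

α = atan 0.8 = 38.66°;  2α = 77.32°
n_0 = (-0.7051, -0.7091)
n_1 = (+0.5330, -0.8461)
n_2 = (+0.8102, +0.5862)
n_3 = (+0.0587, +0.9983)
n_4 = (-0.4926, +0.8703)
n_5 = (-0.9866, +0.1629)
  (0,1): δ = 102.95°  ·
  (0,2): δ = 9.27°  ✓
  (0,3): δ = 41.47°  ✓
  (0,4): δ = 74.35°  ✓
  (0,5): δ = 125.46°  ·
  (1,2): δ = 86.32°  ·
  (1,3): δ = 35.57°  ✓
  (1,4): δ = 2.70°  ✓
  (1,5): δ = 48.42°  ✓
  (2,3): δ = 129.25°  ·
  (2,4): δ = 96.38°  ·
  (2,5): δ = 45.26°  ✓
  (3,4): δ = 147.12°  ·
  (3,5): δ = 96.01°  ·
  (4,5): δ = 128.89°  ·
antipodal pairs: 7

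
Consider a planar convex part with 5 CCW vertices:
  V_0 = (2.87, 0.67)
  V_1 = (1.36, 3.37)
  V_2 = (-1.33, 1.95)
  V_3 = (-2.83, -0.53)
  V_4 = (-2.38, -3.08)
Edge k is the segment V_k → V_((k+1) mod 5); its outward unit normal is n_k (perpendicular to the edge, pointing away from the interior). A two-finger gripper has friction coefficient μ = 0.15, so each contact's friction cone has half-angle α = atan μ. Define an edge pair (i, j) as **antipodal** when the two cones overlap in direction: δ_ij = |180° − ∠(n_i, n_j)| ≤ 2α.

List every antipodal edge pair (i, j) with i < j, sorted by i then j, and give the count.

α = atan 0.15 = 8.53°;  2α = 17.06°
n_0 = (+0.8728, +0.4881)
n_1 = (-0.4668, +0.8843)
n_2 = (-0.8557, +0.5175)
n_3 = (-0.9848, -0.1738)
n_4 = (+0.5812, -0.8137)
  (0,1): δ = 91.39°  ·
  (0,2): δ = 60.38°  ·
  (0,3): δ = 19.21°  ·
  (0,4): δ = 96.32°  ·
  (1,2): δ = 149.00°  ·
  (1,3): δ = 107.82°  ·
  (1,4): δ = 7.71°  ✓
  (2,3): δ = 138.82°  ·
  (2,4): δ = 23.30°  ·
  (3,4): δ = 64.47°  ·
antipodal pairs: 1

count = 1; pairs: (1,4)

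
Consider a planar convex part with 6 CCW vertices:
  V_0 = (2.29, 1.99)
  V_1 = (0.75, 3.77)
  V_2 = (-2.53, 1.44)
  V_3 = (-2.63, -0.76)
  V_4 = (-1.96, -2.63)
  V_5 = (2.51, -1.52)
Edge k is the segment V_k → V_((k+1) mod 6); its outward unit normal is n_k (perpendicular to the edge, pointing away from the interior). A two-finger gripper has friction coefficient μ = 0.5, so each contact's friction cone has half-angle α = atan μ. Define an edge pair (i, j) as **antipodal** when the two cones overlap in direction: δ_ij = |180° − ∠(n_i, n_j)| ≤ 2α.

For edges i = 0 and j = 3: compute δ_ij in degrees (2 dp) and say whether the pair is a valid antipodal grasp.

α = atan 0.5 = 26.57°;  2α = 53.13°
edge 0: e_0 = (-1.54, +1.78);  n_0 = (+0.7562, +0.6543)
edge 3: e_3 = (+0.67, -1.87);  n_3 = (-0.9414, -0.3373)
∠(n_0, n_3) = 158.85°
δ = |180° − 158.85°| = 21.15°
21.15° ≤ 2α = 53.13°  →  valid

δ = 21.15°, valid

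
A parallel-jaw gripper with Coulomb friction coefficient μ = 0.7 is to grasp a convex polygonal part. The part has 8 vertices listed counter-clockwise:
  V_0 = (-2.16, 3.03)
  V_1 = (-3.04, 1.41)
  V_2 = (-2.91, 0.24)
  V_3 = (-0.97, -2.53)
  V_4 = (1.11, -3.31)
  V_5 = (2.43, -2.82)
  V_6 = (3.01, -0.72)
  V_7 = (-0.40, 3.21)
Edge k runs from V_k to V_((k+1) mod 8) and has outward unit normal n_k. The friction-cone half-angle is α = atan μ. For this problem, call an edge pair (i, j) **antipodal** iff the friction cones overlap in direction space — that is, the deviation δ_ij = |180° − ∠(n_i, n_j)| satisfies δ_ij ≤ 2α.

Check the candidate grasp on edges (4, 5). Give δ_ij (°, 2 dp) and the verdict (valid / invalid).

δ = 125.81°, invalid

α = atan 0.7 = 34.99°;  2α = 69.98°
edge 4: e_4 = (+1.32, +0.49);  n_4 = (+0.3480, -0.9375)
edge 5: e_5 = (+0.58, +2.10);  n_5 = (+0.9639, -0.2662)
∠(n_4, n_5) = 54.19°
δ = |180° − 54.19°| = 125.81°
125.81° > 2α = 69.98°  →  invalid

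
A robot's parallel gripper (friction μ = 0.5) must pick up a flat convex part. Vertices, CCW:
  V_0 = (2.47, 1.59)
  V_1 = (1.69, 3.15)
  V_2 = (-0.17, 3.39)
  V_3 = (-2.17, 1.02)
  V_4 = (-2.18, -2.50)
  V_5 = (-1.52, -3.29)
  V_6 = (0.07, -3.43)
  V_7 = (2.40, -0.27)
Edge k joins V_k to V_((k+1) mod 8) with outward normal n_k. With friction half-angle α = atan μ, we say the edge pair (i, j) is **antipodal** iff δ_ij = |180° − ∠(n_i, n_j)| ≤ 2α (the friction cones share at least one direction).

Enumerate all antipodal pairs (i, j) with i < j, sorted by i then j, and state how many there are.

α = atan 0.5 = 26.57°;  2α = 53.13°
n_0 = (+0.8944, +0.4472)
n_1 = (+0.1280, +0.9918)
n_2 = (-0.7642, +0.6449)
n_3 = (-1.0000, +0.0028)
n_4 = (-0.7674, -0.6411)
n_5 = (-0.0877, -0.9961)
n_6 = (+0.8049, -0.5935)
n_7 = (+0.9993, -0.0376)
  (0,1): δ = 123.92°  ·
  (0,2): δ = 66.73°  ·
  (0,3): δ = 26.73°  ✓
  (0,4): δ = 13.31°  ✓
  (0,5): δ = 58.40°  ·
  (0,6): δ = 117.03°  ·
  (0,7): δ = 151.28°  ·
  (1,2): δ = 122.81°  ·
  (1,3): δ = 82.81°  ·
  (1,4): δ = 42.77°  ✓
  (1,5): δ = 2.32°  ✓
  (1,6): δ = 60.95°  ·
  (1,7): δ = 95.20°  ·
  (2,3): δ = 140.00°  ·
  (2,4): δ = 99.96°  ·
  (2,5): δ = 54.87°  ·
  (2,6): δ = 3.76°  ✓
  (2,7): δ = 38.01°  ✓
  (3,4): δ = 139.96°  ·
  (3,5): δ = 94.87°  ·
  (3,6): δ = 36.24°  ✓
  (3,7): δ = 1.99°  ✓
  (4,5): δ = 134.91°  ·
  (4,6): δ = 76.28°  ·
  (4,7): δ = 42.03°  ✓
  (5,6): δ = 121.37°  ·
  (5,7): δ = 87.12°  ·
  (6,7): δ = 145.75°  ·
antipodal pairs: 9

count = 9; pairs: (0,3), (0,4), (1,4), (1,5), (2,6), (2,7), (3,6), (3,7), (4,7)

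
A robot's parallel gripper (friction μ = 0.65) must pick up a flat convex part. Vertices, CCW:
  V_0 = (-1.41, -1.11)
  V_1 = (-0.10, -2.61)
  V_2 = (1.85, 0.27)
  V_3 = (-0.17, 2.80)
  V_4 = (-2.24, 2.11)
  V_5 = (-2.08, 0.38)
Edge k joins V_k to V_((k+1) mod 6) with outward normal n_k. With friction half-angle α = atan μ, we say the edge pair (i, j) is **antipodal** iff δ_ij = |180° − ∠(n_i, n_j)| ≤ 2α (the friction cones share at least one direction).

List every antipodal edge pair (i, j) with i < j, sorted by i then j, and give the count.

α = atan 0.65 = 33.02°;  2α = 66.05°
n_0 = (-0.7532, -0.6578)
n_1 = (+0.8280, -0.5607)
n_2 = (+0.7815, +0.6239)
n_3 = (-0.3162, +0.9487)
n_4 = (-0.9958, -0.0921)
n_5 = (-0.9120, -0.4101)
  (0,1): δ = 75.23°  ·
  (0,2): δ = 2.53°  ✓
  (0,3): δ = 67.30°  ·
  (0,4): δ = 144.15°  ·
  (0,5): δ = 163.08°  ·
  (1,2): δ = 107.29°  ·
  (1,3): δ = 37.46°  ✓
  (1,4): δ = 39.39°  ✓
  (1,5): δ = 58.31°  ✓
  (2,3): δ = 110.17°  ·
  (2,4): δ = 33.32°  ✓
  (2,5): δ = 14.39°  ✓
  (3,4): δ = 103.15°  ·
  (3,5): δ = 84.22°  ·
  (4,5): δ = 161.07°  ·
antipodal pairs: 6

count = 6; pairs: (0,2), (1,3), (1,4), (1,5), (2,4), (2,5)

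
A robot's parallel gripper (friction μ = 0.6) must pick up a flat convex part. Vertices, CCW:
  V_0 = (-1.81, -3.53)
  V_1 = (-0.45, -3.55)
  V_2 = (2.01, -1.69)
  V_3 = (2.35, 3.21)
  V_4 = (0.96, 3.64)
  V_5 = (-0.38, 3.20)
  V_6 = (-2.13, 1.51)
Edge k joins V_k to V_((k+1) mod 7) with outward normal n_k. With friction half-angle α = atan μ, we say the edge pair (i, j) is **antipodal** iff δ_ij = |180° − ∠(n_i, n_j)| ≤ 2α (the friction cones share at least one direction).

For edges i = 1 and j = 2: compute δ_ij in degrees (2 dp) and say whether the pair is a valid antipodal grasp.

δ = 131.06°, invalid

α = atan 0.6 = 30.96°;  2α = 61.93°
edge 1: e_1 = (+2.46, +1.86);  n_1 = (+0.6031, -0.7977)
edge 2: e_2 = (+0.34, +4.90);  n_2 = (+0.9976, -0.0692)
∠(n_1, n_2) = 48.94°
δ = |180° − 48.94°| = 131.06°
131.06° > 2α = 61.93°  →  invalid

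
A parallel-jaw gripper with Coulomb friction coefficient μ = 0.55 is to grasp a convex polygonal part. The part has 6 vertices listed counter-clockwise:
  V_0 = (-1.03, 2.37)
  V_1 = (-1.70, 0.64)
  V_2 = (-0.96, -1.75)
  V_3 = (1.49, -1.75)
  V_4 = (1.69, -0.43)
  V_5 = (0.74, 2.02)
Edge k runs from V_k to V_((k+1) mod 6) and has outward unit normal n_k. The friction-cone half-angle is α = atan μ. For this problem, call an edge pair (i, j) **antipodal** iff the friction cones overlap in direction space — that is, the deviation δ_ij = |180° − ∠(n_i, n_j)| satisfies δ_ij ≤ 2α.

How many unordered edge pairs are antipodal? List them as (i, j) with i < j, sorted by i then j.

α = atan 0.55 = 28.81°;  2α = 57.62°
n_0 = (-0.9325, +0.3611)
n_1 = (-0.9553, -0.2958)
n_2 = (+0.0000, -1.0000)
n_3 = (+0.9887, -0.1498)
n_4 = (+0.9324, +0.3615)
n_5 = (+0.1940, +0.9810)
  (0,1): δ = 141.63°  ·
  (0,2): δ = 68.83°  ·
  (0,3): δ = 12.55°  ✓
  (0,4): δ = 42.36°  ✓
  (0,5): δ = 99.99°  ·
  (1,2): δ = 107.20°  ·
  (1,3): δ = 25.82°  ✓
  (1,4): δ = 3.99°  ✓
  (1,5): δ = 61.61°  ·
  (2,3): δ = 98.62°  ·
  (2,4): δ = 68.81°  ·
  (2,5): δ = 11.19°  ✓
  (3,4): δ = 150.19°  ·
  (3,5): δ = 92.57°  ·
  (4,5): δ = 122.38°  ·
antipodal pairs: 5

count = 5; pairs: (0,3), (0,4), (1,3), (1,4), (2,5)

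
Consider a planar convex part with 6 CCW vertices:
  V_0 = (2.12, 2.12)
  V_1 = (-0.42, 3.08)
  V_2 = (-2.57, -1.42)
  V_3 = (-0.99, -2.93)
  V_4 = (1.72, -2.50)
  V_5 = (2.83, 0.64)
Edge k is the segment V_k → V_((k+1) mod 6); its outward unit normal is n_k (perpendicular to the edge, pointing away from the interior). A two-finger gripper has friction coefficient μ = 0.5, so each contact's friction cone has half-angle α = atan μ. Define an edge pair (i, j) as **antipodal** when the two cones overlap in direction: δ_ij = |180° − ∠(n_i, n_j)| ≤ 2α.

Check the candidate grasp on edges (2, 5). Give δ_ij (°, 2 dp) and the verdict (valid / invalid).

δ = 20.67°, valid

α = atan 0.5 = 26.57°;  2α = 53.13°
edge 2: e_2 = (+1.58, -1.51);  n_2 = (-0.6909, -0.7229)
edge 5: e_5 = (-0.71, +1.48);  n_5 = (+0.9016, +0.4325)
∠(n_2, n_5) = 159.33°
δ = |180° − 159.33°| = 20.67°
20.67° ≤ 2α = 53.13°  →  valid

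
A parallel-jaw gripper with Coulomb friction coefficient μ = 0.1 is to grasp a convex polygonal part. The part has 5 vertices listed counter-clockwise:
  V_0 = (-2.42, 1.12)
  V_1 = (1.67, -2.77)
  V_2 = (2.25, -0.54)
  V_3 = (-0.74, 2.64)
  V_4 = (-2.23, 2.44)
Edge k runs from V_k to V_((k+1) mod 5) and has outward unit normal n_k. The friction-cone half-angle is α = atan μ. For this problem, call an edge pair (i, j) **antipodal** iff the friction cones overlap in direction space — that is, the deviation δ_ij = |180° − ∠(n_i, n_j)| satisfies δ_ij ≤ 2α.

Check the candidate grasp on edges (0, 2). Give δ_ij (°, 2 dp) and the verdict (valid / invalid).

δ = 3.20°, valid

α = atan 0.1 = 5.71°;  2α = 11.42°
edge 0: e_0 = (+4.09, -3.89);  n_0 = (-0.6892, -0.7246)
edge 2: e_2 = (-2.99, +3.18);  n_2 = (+0.7285, +0.6850)
∠(n_0, n_2) = 176.80°
δ = |180° − 176.80°| = 3.20°
3.20° ≤ 2α = 11.42°  →  valid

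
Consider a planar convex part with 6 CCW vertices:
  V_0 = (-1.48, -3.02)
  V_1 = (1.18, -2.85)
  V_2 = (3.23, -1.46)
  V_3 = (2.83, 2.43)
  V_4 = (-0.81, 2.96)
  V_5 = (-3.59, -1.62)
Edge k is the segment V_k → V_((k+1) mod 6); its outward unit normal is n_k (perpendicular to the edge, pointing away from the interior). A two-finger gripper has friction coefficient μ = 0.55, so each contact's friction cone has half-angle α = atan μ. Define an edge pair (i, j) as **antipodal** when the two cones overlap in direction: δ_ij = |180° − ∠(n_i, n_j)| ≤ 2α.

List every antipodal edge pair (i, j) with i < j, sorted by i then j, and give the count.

count = 7; pairs: (0,3), (0,4), (1,3), (1,4), (2,4), (2,5), (3,5)

α = atan 0.55 = 28.81°;  2α = 57.62°
n_0 = (+0.0638, -0.9980)
n_1 = (+0.5612, -0.8277)
n_2 = (+0.9948, +0.1023)
n_3 = (+0.1441, +0.9896)
n_4 = (-0.8548, +0.5189)
n_5 = (-0.5529, -0.8333)
  (0,1): δ = 149.52°  ·
  (0,2): δ = 87.79°  ·
  (0,3): δ = 11.94°  ✓
  (0,4): δ = 55.09°  ✓
  (0,5): δ = 142.78°  ·
  (1,2): δ = 118.27°  ·
  (1,3): δ = 42.42°  ✓
  (1,4): δ = 24.60°  ✓
  (1,5): δ = 112.30°  ·
  (2,3): δ = 104.16°  ·
  (2,4): δ = 37.13°  ✓
  (2,5): δ = 50.56°  ✓
  (3,4): δ = 112.97°  ·
  (3,5): δ = 25.28°  ✓
  (4,5): δ = 92.31°  ·
antipodal pairs: 7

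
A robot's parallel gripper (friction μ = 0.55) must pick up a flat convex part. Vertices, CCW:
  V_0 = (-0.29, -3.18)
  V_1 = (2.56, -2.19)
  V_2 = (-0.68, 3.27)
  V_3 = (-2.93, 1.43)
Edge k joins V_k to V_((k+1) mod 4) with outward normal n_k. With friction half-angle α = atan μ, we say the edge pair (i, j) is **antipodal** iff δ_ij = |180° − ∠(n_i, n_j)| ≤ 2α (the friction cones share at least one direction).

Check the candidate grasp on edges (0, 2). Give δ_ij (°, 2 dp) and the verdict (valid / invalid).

α = atan 0.55 = 28.81°;  2α = 57.62°
edge 0: e_0 = (+2.85, +0.99);  n_0 = (+0.3281, -0.9446)
edge 2: e_2 = (-2.25, -1.84);  n_2 = (-0.6331, +0.7741)
∠(n_0, n_2) = 159.88°
δ = |180° − 159.88°| = 20.12°
20.12° ≤ 2α = 57.62°  →  valid

δ = 20.12°, valid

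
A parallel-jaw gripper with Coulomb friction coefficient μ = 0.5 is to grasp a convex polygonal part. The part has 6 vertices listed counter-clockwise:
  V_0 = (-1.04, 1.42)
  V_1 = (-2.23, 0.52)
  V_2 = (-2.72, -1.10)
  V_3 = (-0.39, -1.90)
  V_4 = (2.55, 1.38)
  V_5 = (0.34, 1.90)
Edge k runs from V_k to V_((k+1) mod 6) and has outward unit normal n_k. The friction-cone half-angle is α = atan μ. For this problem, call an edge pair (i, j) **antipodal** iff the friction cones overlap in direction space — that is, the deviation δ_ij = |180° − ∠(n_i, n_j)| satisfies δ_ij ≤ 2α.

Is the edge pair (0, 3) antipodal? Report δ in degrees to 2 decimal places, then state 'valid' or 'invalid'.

δ = 11.03°, valid

α = atan 0.5 = 26.57°;  2α = 53.13°
edge 0: e_0 = (-1.19, -0.90);  n_0 = (-0.6032, +0.7976)
edge 3: e_3 = (+2.94, +3.28);  n_3 = (+0.7446, -0.6675)
∠(n_0, n_3) = 168.97°
δ = |180° − 168.97°| = 11.03°
11.03° ≤ 2α = 53.13°  →  valid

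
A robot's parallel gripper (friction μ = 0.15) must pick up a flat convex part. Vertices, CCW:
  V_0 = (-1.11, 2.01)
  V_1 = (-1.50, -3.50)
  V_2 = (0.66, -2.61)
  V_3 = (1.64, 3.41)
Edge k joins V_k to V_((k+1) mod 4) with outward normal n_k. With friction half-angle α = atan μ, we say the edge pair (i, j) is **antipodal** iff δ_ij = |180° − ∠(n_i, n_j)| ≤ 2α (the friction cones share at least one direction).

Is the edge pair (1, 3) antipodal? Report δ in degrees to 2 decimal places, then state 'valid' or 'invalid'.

δ = 4.59°, valid

α = atan 0.15 = 8.53°;  2α = 17.06°
edge 1: e_1 = (+2.16, +0.89);  n_1 = (+0.3810, -0.9246)
edge 3: e_3 = (-2.75, -1.40);  n_3 = (-0.4537, +0.8912)
∠(n_1, n_3) = 175.41°
δ = |180° − 175.41°| = 4.59°
4.59° ≤ 2α = 17.06°  →  valid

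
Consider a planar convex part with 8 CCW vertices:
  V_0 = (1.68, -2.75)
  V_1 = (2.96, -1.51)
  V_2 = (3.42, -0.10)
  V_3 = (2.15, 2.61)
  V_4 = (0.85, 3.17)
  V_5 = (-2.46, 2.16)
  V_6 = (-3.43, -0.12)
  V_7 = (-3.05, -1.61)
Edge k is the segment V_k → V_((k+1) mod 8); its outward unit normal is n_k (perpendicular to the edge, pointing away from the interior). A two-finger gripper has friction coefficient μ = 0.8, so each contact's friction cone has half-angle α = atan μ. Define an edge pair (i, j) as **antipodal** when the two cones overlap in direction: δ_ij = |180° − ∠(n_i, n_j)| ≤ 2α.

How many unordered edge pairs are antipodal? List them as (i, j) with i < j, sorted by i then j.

count = 13; pairs: (0,3), (0,4), (0,5), (0,6), (1,4), (1,5), (1,6), (2,5), (2,6), (2,7), (3,6), (3,7), (4,7)

α = atan 0.8 = 38.66°;  2α = 77.32°
n_0 = (+0.6958, -0.7182)
n_1 = (+0.9507, -0.3102)
n_2 = (+0.9055, +0.4243)
n_3 = (+0.3956, +0.9184)
n_4 = (-0.2919, +0.9565)
n_5 = (-0.9202, +0.3915)
n_6 = (-0.9690, -0.2471)
n_7 = (-0.2343, -0.9722)
  (0,1): δ = 152.16°  ·
  (0,2): δ = 108.98°  ·
  (0,3): δ = 67.40°  ✓
  (0,4): δ = 27.12°  ✓
  (0,5): δ = 22.86°  ✓
  (0,6): δ = 60.22°  ✓
  (0,7): δ = 122.36°  ·
  (1,2): δ = 136.82°  ·
  (1,3): δ = 95.24°  ·
  (1,4): δ = 54.96°  ✓
  (1,5): δ = 4.98°  ✓
  (1,6): δ = 32.38°  ✓
  (1,7): δ = 94.52°  ·
  (2,3): δ = 138.41°  ·
  (2,4): δ = 98.14°  ·
  (2,5): δ = 48.16°  ✓
  (2,6): δ = 10.80°  ✓
  (2,7): δ = 51.34°  ✓
  (3,4): δ = 139.73°  ·
  (3,5): δ = 89.74°  ·
  (3,6): δ = 52.39°  ✓
  (3,7): δ = 9.75°  ✓
  (4,5): δ = 130.02°  ·
  (4,6): δ = 92.66°  ·
  (4,7): δ = 30.52°  ✓
  (5,6): δ = 142.65°  ·
  (5,7): δ = 80.50°  ·
  (6,7): δ = 117.86°  ·
antipodal pairs: 13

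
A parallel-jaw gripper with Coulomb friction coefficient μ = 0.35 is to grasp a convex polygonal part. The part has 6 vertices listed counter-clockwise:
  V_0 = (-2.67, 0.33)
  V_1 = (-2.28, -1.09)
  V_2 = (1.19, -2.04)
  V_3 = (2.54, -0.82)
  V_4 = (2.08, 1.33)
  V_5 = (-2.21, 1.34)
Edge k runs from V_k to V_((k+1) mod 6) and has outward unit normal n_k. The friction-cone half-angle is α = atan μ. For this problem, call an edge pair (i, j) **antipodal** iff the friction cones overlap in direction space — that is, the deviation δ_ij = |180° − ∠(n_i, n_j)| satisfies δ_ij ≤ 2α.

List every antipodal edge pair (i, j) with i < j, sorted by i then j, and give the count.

count = 4; pairs: (0,3), (1,4), (2,5), (3,5)

α = atan 0.35 = 19.29°;  2α = 38.58°
n_0 = (-0.9643, -0.2648)
n_1 = (-0.2641, -0.9645)
n_2 = (+0.6705, -0.7419)
n_3 = (+0.9779, +0.2092)
n_4 = (+0.0023, +1.0000)
n_5 = (-0.9101, +0.4145)
  (0,1): δ = 120.67°  ·
  (0,2): δ = 63.25°  ·
  (0,3): δ = 3.28°  ✓
  (0,4): δ = 74.51°  ·
  (0,5): δ = 140.16°  ·
  (1,2): δ = 122.58°  ·
  (1,3): δ = 62.61°  ·
  (1,4): δ = 15.18°  ✓
  (1,5): δ = 80.82°  ·
  (2,3): δ = 120.03°  ·
  (2,4): δ = 42.24°  ·
  (2,5): δ = 23.41°  ✓
  (3,4): δ = 102.21°  ·
  (3,5): δ = 36.56°  ✓
  (4,5): δ = 114.35°  ·
antipodal pairs: 4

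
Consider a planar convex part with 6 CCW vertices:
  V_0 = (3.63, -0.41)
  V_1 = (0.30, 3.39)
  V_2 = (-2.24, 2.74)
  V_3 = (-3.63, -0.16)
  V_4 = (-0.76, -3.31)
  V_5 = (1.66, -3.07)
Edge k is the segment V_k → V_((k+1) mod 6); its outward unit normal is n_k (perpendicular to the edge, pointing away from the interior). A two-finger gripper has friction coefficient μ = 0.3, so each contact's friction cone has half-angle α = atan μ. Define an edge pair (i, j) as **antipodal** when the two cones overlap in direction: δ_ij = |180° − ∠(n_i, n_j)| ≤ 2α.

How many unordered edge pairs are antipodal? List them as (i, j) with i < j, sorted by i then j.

α = atan 0.3 = 16.70°;  2α = 33.40°
n_0 = (+0.7521, +0.6591)
n_1 = (-0.2479, +0.9688)
n_2 = (-0.9018, +0.4322)
n_3 = (-0.7392, -0.6735)
n_4 = (+0.0987, -0.9951)
n_5 = (+0.8036, -0.5952)
  (0,1): δ = 116.87°  ·
  (0,2): δ = 66.84°  ·
  (0,3): δ = 1.11°  ✓
  (0,4): δ = 54.44°  ·
  (0,5): δ = 102.25°  ·
  (1,2): δ = 129.96°  ·
  (1,3): δ = 62.02°  ·
  (1,4): δ = 8.69°  ✓
  (1,5): δ = 39.12°  ·
  (2,3): δ = 112.05°  ·
  (2,4): δ = 58.73°  ·
  (2,5): δ = 10.91°  ✓
  (3,4): δ = 126.67°  ·
  (3,5): δ = 78.86°  ·
  (4,5): δ = 132.19°  ·
antipodal pairs: 3

count = 3; pairs: (0,3), (1,4), (2,5)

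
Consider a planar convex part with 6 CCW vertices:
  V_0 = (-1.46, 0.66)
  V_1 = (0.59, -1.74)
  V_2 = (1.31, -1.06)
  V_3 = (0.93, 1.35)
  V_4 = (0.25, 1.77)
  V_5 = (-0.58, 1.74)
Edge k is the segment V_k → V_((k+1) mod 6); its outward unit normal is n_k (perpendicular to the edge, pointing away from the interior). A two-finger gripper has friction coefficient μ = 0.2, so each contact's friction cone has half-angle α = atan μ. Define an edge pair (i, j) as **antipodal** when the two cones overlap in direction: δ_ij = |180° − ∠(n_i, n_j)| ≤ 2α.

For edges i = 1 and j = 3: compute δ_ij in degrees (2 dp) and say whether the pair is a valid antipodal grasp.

δ = 75.06°, invalid

α = atan 0.2 = 11.31°;  2α = 22.62°
edge 1: e_1 = (+0.72, +0.68);  n_1 = (+0.6866, -0.7270)
edge 3: e_3 = (-0.68, +0.42);  n_3 = (+0.5255, +0.8508)
∠(n_1, n_3) = 104.94°
δ = |180° − 104.94°| = 75.06°
75.06° > 2α = 22.62°  →  invalid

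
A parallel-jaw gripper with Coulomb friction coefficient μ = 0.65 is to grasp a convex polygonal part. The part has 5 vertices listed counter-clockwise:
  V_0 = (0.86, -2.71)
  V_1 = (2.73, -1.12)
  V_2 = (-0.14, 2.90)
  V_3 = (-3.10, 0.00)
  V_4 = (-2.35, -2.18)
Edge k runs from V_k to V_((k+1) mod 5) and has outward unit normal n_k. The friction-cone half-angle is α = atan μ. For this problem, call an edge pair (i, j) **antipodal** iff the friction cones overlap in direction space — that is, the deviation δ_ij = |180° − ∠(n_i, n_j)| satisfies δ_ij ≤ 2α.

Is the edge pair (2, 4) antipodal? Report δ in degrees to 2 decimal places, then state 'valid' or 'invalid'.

α = atan 0.65 = 33.02°;  2α = 66.05°
edge 2: e_2 = (-2.96, -2.90);  n_2 = (-0.6998, +0.7143)
edge 4: e_4 = (+3.21, -0.53);  n_4 = (-0.1629, -0.9866)
∠(n_2, n_4) = 126.21°
δ = |180° − 126.21°| = 53.79°
53.79° ≤ 2α = 66.05°  →  valid

δ = 53.79°, valid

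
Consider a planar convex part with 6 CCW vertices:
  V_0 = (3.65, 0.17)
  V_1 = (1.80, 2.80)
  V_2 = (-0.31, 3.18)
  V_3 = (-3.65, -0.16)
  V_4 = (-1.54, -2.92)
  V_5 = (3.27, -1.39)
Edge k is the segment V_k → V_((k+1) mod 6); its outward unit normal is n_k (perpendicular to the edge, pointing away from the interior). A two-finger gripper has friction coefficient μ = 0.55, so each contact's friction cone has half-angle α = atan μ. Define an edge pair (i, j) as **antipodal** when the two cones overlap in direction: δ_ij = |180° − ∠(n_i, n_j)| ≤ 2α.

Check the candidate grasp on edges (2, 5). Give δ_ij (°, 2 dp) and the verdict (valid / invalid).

δ = 31.31°, valid

α = atan 0.55 = 28.81°;  2α = 57.62°
edge 2: e_2 = (-3.34, -3.34);  n_2 = (-0.7071, +0.7071)
edge 5: e_5 = (+0.38, +1.56);  n_5 = (+0.9716, -0.2367)
∠(n_2, n_5) = 148.69°
δ = |180° − 148.69°| = 31.31°
31.31° ≤ 2α = 57.62°  →  valid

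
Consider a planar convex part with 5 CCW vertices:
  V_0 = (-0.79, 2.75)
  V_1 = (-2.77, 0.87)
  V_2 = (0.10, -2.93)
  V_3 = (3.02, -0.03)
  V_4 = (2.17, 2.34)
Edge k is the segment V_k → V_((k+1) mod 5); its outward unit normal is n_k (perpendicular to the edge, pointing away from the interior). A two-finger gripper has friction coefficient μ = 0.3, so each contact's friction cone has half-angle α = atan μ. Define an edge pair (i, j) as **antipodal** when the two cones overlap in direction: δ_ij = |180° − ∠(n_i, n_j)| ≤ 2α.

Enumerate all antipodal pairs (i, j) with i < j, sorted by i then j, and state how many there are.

α = atan 0.3 = 16.70°;  2α = 33.40°
n_0 = (-0.6886, +0.7252)
n_1 = (-0.7980, -0.6027)
n_2 = (+0.7047, -0.7095)
n_3 = (+0.9413, +0.3376)
n_4 = (+0.1372, +0.9905)
  (0,1): δ = 96.45°  ·
  (0,2): δ = 1.29°  ✓
  (0,3): δ = 66.21°  ·
  (0,4): δ = 128.60°  ·
  (1,2): δ = 82.26°  ·
  (1,3): δ = 17.33°  ✓
  (1,4): δ = 45.05°  ·
  (2,3): δ = 115.07°  ·
  (2,4): δ = 52.69°  ·
  (3,4): δ = 117.62°  ·
antipodal pairs: 2

count = 2; pairs: (0,2), (1,3)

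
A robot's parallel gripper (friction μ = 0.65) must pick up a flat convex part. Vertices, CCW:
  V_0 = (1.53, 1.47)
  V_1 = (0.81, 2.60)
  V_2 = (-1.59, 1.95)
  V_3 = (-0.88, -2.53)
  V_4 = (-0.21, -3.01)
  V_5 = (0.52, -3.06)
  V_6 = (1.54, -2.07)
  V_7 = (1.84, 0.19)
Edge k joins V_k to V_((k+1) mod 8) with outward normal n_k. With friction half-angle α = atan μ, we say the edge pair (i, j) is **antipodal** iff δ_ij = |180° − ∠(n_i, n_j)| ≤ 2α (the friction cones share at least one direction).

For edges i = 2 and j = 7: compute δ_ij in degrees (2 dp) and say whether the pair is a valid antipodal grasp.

δ = 4.61°, valid

α = atan 0.65 = 33.02°;  2α = 66.05°
edge 2: e_2 = (+0.71, -4.48);  n_2 = (-0.9877, -0.1565)
edge 7: e_7 = (-0.31, +1.28);  n_7 = (+0.9719, +0.2354)
∠(n_2, n_7) = 175.39°
δ = |180° − 175.39°| = 4.61°
4.61° ≤ 2α = 66.05°  →  valid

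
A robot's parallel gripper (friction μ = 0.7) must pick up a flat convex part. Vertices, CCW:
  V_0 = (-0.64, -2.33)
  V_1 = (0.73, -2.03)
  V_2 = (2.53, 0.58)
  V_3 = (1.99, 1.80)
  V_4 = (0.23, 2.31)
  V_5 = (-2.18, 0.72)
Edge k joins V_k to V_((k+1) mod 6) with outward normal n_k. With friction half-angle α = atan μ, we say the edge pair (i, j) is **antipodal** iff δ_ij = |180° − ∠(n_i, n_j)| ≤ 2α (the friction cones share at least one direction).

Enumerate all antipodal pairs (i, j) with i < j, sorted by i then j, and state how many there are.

count = 6; pairs: (0,3), (0,4), (1,4), (1,5), (2,5), (3,5)

α = atan 0.7 = 34.99°;  2α = 69.98°
n_0 = (+0.2139, -0.9769)
n_1 = (+0.8232, -0.5677)
n_2 = (+0.9144, +0.4047)
n_3 = (+0.2783, +0.9605)
n_4 = (-0.5507, +0.8347)
n_5 = (-0.8927, -0.4507)
  (0,1): δ = 136.94°  ·
  (0,2): δ = 78.48°  ·
  (0,3): δ = 28.51°  ✓
  (0,4): δ = 21.06°  ✓
  (0,5): δ = 104.44°  ·
  (1,2): δ = 121.53°  ·
  (1,3): δ = 71.57°  ·
  (1,4): δ = 21.99°  ✓
  (1,5): δ = 61.38°  ✓
  (2,3): δ = 130.04°  ·
  (2,4): δ = 80.46°  ·
  (2,5): δ = 2.91°  ✓
  (3,4): δ = 130.42°  ·
  (3,5): δ = 47.05°  ✓
  (4,5): δ = 96.62°  ·
antipodal pairs: 6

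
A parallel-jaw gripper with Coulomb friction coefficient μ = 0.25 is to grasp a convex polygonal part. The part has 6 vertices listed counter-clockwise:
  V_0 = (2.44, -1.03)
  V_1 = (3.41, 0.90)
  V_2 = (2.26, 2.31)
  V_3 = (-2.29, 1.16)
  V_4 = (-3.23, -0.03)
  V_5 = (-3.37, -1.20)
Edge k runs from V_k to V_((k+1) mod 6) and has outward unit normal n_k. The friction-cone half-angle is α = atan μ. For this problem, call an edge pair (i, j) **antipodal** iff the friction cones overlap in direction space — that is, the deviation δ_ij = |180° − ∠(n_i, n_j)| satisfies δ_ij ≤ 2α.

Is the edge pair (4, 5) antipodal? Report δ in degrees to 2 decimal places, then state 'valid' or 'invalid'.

δ = 81.50°, invalid

α = atan 0.25 = 14.04°;  2α = 28.07°
edge 4: e_4 = (-0.14, -1.17);  n_4 = (-0.9929, +0.1188)
edge 5: e_5 = (+5.81, +0.17);  n_5 = (+0.0292, -0.9996)
∠(n_4, n_5) = 98.50°
δ = |180° − 98.50°| = 81.50°
81.50° > 2α = 28.07°  →  invalid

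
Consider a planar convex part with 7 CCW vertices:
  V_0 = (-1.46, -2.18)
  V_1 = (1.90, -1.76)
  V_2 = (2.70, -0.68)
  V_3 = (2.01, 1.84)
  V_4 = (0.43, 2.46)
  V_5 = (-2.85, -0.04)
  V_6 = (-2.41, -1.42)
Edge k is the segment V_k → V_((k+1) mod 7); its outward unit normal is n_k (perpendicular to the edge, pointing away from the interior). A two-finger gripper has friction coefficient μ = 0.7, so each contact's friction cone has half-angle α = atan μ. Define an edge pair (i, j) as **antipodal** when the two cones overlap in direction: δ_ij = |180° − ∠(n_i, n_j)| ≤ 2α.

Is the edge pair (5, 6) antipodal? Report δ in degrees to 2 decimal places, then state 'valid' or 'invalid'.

δ = 146.34°, invalid

α = atan 0.7 = 34.99°;  2α = 69.98°
edge 5: e_5 = (+0.44, -1.38);  n_5 = (-0.9527, -0.3038)
edge 6: e_6 = (+0.95, -0.76);  n_6 = (-0.6247, -0.7809)
∠(n_5, n_6) = 33.66°
δ = |180° − 33.66°| = 146.34°
146.34° > 2α = 69.98°  →  invalid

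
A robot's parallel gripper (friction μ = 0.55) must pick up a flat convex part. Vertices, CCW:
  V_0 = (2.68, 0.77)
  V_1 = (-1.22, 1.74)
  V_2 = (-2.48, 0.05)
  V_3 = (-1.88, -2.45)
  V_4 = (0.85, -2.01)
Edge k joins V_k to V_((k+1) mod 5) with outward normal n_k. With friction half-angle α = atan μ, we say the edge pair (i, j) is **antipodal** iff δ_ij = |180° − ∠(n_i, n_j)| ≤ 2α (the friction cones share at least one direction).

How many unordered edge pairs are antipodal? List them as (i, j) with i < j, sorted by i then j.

α = atan 0.55 = 28.81°;  2α = 57.62°
n_0 = (+0.2414, +0.9704)
n_1 = (-0.8017, +0.5977)
n_2 = (-0.9724, -0.2334)
n_3 = (+0.1591, -0.9873)
n_4 = (+0.8353, -0.5498)
  (0,1): δ = 112.74°  ·
  (0,2): δ = 62.54°  ·
  (0,3): δ = 23.12°  ✓
  (0,4): δ = 70.61°  ·
  (1,2): δ = 129.80°  ·
  (1,3): δ = 44.14°  ✓
  (1,4): δ = 3.35°  ✓
  (2,3): δ = 94.34°  ·
  (2,4): δ = 46.85°  ✓
  (3,4): δ = 132.51°  ·
antipodal pairs: 4

count = 4; pairs: (0,3), (1,3), (1,4), (2,4)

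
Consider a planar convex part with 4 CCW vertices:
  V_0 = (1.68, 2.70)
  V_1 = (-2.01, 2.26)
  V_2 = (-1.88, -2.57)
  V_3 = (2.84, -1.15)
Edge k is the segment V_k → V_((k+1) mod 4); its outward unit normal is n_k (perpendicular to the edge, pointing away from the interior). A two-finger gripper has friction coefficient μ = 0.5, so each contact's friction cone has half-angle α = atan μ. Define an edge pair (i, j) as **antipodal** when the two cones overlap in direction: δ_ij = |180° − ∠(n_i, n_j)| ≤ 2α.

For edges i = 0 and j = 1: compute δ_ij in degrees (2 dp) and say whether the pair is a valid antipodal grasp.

α = atan 0.5 = 26.57°;  2α = 53.13°
edge 0: e_0 = (-3.69, -0.44);  n_0 = (-0.1184, +0.9930)
edge 1: e_1 = (+0.13, -4.83);  n_1 = (-0.9996, -0.0269)
∠(n_0, n_1) = 84.74°
δ = |180° − 84.74°| = 95.26°
95.26° > 2α = 53.13°  →  invalid

δ = 95.26°, invalid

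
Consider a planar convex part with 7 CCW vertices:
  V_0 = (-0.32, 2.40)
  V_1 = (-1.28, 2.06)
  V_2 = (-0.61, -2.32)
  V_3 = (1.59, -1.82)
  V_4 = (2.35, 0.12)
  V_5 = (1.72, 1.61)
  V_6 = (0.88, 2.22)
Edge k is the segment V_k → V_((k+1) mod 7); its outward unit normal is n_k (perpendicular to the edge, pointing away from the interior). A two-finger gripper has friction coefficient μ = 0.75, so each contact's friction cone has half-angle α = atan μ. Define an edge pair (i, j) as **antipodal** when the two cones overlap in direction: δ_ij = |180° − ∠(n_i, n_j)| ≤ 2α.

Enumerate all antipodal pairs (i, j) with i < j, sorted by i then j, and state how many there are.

α = atan 0.75 = 36.87°;  2α = 73.74°
n_0 = (-0.3338, +0.9426)
n_1 = (-0.9885, -0.1512)
n_2 = (+0.2216, -0.9751)
n_3 = (+0.9311, -0.3648)
n_4 = (+0.9211, +0.3894)
n_5 = (+0.5876, +0.8092)
n_6 = (+0.1483, +0.9889)
  (0,1): δ = 100.81°  ·
  (0,2): δ = 6.70°  ✓
  (0,3): δ = 49.10°  ✓
  (0,4): δ = 93.42°  ·
  (0,5): δ = 124.51°  ·
  (0,6): δ = 151.97°  ·
  (1,2): δ = 85.89°  ·
  (1,3): δ = 30.09°  ✓
  (1,4): δ = 14.22°  ✓
  (1,5): δ = 45.32°  ✓
  (1,6): δ = 72.77°  ✓
  (2,3): δ = 124.20°  ·
  (2,4): δ = 79.88°  ·
  (2,5): δ = 48.79°  ✓
  (2,6): δ = 21.34°  ✓
  (3,4): δ = 135.69°  ·
  (3,5): δ = 104.59°  ·
  (3,6): δ = 77.14°  ·
  (4,5): δ = 148.91°  ·
  (4,6): δ = 121.45°  ·
  (5,6): δ = 152.54°  ·
antipodal pairs: 8

count = 8; pairs: (0,2), (0,3), (1,3), (1,4), (1,5), (1,6), (2,5), (2,6)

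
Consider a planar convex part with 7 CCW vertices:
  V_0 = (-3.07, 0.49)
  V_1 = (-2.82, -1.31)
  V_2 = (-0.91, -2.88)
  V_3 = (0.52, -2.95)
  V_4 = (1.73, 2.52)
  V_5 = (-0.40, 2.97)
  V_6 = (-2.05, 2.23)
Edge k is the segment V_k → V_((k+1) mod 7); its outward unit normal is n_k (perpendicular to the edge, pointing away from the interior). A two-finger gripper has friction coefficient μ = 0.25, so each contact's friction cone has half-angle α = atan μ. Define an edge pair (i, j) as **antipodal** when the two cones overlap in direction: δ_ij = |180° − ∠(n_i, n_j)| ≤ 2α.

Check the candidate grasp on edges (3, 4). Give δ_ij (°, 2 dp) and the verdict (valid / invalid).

α = atan 0.25 = 14.04°;  2α = 28.07°
edge 3: e_3 = (+1.21, +5.47);  n_3 = (+0.9764, -0.2160)
edge 4: e_4 = (-2.13, +0.45);  n_4 = (+0.2067, +0.9784)
∠(n_3, n_4) = 90.54°
δ = |180° − 90.54°| = 89.46°
89.46° > 2α = 28.07°  →  invalid

δ = 89.46°, invalid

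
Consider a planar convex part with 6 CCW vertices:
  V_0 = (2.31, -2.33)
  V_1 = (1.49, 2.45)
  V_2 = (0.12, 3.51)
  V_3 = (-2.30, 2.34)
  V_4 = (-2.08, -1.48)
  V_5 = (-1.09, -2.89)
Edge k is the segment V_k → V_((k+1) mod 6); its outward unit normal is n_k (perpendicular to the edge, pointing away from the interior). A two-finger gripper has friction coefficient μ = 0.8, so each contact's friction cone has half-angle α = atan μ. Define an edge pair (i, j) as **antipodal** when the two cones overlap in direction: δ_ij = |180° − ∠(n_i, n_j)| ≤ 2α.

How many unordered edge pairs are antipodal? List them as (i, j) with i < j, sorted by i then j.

count = 7; pairs: (0,2), (0,3), (0,4), (1,3), (1,4), (1,5), (2,5)

α = atan 0.8 = 38.66°;  2α = 77.32°
n_0 = (+0.9856, +0.1691)
n_1 = (+0.6119, +0.7909)
n_2 = (-0.4353, +0.9003)
n_3 = (-0.9983, -0.0575)
n_4 = (-0.8184, -0.5746)
n_5 = (+0.1625, -0.9867)
  (0,1): δ = 137.46°  ·
  (0,2): δ = 73.93°  ✓
  (0,3): δ = 6.44°  ✓
  (0,4): δ = 25.34°  ✓
  (0,5): δ = 89.62°  ·
  (1,2): δ = 116.47°  ·
  (1,3): δ = 48.97°  ✓
  (1,4): δ = 17.20°  ✓
  (1,5): δ = 47.08°  ✓
  (2,3): δ = 112.51°  ·
  (2,4): δ = 80.73°  ·
  (2,5): δ = 16.45°  ✓
  (3,4): δ = 148.22°  ·
  (3,5): δ = 83.94°  ·
  (4,5): δ = 115.72°  ·
antipodal pairs: 7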